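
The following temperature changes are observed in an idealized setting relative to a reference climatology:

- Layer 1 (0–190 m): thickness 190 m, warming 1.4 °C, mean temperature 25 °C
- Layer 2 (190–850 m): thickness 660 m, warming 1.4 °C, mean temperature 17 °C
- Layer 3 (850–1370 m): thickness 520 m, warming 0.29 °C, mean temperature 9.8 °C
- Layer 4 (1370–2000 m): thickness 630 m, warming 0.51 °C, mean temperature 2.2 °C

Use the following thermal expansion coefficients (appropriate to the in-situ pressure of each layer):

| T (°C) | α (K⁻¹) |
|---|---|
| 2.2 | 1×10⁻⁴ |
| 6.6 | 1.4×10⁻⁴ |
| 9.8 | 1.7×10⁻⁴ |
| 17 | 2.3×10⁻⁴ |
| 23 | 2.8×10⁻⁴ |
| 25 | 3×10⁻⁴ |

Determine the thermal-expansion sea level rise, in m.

Layer 1 at 25 °C → α = 3×10⁻⁴ K⁻¹
Layer 2 at 17 °C → α = 2.3×10⁻⁴ K⁻¹
Layer 3 at 9.8 °C → α = 1.7×10⁻⁴ K⁻¹
Layer 4 at 2.2 °C → α = 1×10⁻⁴ K⁻¹
0–190 m: 1.4 × 3×10⁻⁴ × 190 = 0.07980 m
1.4 × 660 × 2.3×10⁻⁴ = 0.21252 m
0.29 × 1.7×10⁻⁴ × 520 = 0.025636 m
1×10⁻⁴ × 630 × 0.51 = 0.03213 m
Δh = 0.07980 + 0.21252 + 0.025636 + 0.03213 = 0.350086 m

Δh = 0.35 m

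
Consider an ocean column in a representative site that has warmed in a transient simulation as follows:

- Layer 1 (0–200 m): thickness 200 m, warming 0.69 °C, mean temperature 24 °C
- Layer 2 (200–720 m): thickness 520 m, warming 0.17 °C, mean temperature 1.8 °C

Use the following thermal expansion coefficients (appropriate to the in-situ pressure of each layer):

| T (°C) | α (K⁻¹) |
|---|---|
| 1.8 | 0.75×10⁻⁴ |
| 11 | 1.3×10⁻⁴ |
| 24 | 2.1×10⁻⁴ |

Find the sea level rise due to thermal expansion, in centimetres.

Layer 1 at 24 °C → α = 2.1×10⁻⁴ K⁻¹
Layer 2 at 1.8 °C → α = 0.75×10⁻⁴ K⁻¹
Layer 1: 0.69 × 200 × 2.1×10⁻⁴ = 0.02898 m
Layer 2: 0.75×10⁻⁴ × 520 × 0.17 = 0.00663 m
Δh = 0.02898 + 0.00663 = 0.03561 m ≈ 3.56 cm

Δh ≈ 3.56 cm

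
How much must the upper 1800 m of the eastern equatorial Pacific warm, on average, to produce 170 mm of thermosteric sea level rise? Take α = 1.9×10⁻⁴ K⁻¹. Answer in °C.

ΔT = Δh/(αH) = 0.17 / (1.9×10⁻⁴ × 1800) ≈ 0.4971 °C

0.497 °C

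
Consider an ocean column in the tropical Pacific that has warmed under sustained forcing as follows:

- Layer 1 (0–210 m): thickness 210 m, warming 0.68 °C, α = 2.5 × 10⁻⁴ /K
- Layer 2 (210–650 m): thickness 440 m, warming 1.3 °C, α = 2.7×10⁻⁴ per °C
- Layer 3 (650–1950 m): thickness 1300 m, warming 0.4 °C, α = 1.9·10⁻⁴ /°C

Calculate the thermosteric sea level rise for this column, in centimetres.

Layer 1: 0.68 × 2.5×10⁻⁴ × 210 = 0.03570 m
210–650 m: 440 × 2.7×10⁻⁴ × 1.3 = 0.15444 m
Layer 3: 1300 × 1.9×10⁻⁴ × 0.4 = 0.09880 m
Δh = 0.03570 + 0.15444 + 0.09880 = 0.28894 m

29 cm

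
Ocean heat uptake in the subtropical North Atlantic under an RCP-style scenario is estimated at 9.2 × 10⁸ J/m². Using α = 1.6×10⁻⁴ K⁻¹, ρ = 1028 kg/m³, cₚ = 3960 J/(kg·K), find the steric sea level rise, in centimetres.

3.62 cm of thermosteric rise

Δh = αQ/(ρcₚ) = 1.6×10⁻⁴ × 9.2×10⁸ / (1028 × 3960) ≈ 0.036159 m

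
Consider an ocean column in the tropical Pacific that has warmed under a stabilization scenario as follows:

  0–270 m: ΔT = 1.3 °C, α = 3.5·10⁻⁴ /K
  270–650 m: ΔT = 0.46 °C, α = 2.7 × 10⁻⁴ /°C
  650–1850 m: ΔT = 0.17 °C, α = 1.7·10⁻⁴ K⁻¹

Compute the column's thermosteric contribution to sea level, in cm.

Δh = 20.5 cm

3.5×10⁻⁴ × 270 × 1.3 = 0.12285 m
270–650 m: 380 × 2.7×10⁻⁴ × 0.46 = 0.047196 m
Layer 3: 1200 × 1.7×10⁻⁴ × 0.17 = 0.03468 m
Δh = 0.12285 + 0.047196 + 0.03468 = 0.204726 m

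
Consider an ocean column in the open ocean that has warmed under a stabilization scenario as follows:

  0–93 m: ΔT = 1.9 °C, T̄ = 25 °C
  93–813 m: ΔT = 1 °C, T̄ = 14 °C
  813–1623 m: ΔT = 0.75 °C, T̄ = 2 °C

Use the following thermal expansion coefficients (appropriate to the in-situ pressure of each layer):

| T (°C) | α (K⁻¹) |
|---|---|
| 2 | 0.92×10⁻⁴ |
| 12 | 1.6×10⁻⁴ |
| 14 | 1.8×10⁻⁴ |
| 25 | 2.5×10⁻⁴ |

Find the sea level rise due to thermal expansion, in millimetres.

230 mm

Layer 1 at 25 °C → α = 2.5×10⁻⁴ K⁻¹
Layer 2 at 14 °C → α = 1.8×10⁻⁴ K⁻¹
Layer 3 at 2 °C → α = 0.92×10⁻⁴ K⁻¹
Layer 1: 93 × 2.5×10⁻⁴ × 1.9 = 0.044175 m
93–813 m: 1.8×10⁻⁴ × 1 × 720 = 0.12960 m
Layer 3: 0.75 × 0.92×10⁻⁴ × 810 = 0.05589 m
Δh = 0.044175 + 0.12960 + 0.05589 = 0.229665 m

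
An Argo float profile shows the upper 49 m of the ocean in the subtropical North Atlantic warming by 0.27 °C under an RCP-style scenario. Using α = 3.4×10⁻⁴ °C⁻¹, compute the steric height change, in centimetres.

Δh = αΔT·H = 3.4×10⁻⁴ × 0.27 × 49 = 0.0044982 m

0.45 cm of thermosteric rise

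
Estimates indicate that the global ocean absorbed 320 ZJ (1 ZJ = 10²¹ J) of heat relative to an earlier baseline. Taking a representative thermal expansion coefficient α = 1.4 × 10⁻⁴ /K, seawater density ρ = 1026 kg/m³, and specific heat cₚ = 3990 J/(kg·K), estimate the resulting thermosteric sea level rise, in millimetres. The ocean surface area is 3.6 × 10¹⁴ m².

30 mm

Per unit area: Q = 320×10²¹ / (3.6×10¹⁴) ≈ 8.889×10⁸ J/m²
Δh = αQ/(ρcₚ) = 1.4×10⁻⁴ × 8.889×10⁸ / (1026 × 3990) ≈ 0.030399 m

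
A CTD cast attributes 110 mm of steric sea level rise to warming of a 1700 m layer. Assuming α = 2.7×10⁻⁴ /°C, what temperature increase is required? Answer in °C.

ΔT = Δh/(αH) = 0.11 / (2.7×10⁻⁴ × 1700) ≈ 0.2397 °C

0.240 °C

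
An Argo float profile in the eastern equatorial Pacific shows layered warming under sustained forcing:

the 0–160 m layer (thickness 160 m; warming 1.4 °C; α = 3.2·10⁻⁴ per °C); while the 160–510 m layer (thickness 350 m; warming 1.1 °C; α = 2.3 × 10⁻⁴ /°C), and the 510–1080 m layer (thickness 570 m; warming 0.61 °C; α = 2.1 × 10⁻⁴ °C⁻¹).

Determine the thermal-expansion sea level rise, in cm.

Δh ≈ 23.3 cm

160 × 1.4 × 3.2×10⁻⁴ = 0.07168 m
1.1 × 350 × 2.3×10⁻⁴ = 0.08855 m
570 × 0.61 × 2.1×10⁻⁴ = 0.073017 m
Δh = 0.07168 + 0.08855 + 0.073017 = 0.233247 m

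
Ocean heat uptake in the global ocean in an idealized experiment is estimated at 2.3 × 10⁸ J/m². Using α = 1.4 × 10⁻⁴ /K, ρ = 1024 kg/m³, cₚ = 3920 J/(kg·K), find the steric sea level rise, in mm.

Δh = αQ/(ρcₚ) = 1.4×10⁻⁴ × 2.3×10⁸ / (1024 × 3920) ≈ 0.0080218 m

Δh ≈ 8.02 mm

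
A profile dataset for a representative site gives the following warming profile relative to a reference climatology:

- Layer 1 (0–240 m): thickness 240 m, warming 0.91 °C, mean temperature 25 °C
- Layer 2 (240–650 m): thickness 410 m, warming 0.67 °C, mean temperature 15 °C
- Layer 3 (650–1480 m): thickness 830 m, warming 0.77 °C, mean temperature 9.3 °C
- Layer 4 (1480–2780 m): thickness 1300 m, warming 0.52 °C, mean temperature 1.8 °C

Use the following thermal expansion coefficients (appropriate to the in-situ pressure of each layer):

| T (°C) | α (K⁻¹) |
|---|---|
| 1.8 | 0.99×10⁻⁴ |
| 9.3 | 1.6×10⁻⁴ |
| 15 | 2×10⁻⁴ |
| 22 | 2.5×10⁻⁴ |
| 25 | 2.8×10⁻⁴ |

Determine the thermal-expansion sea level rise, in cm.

Layer 1 at 25 °C → α = 2.8×10⁻⁴ K⁻¹
Layer 2 at 15 °C → α = 2×10⁻⁴ K⁻¹
Layer 3 at 9.3 °C → α = 1.6×10⁻⁴ K⁻¹
Layer 4 at 1.8 °C → α = 0.99×10⁻⁴ K⁻¹
Layer 1: 0.91 × 2.8×10⁻⁴ × 240 = 0.061152 m
Layer 2: 0.67 × 2×10⁻⁴ × 410 = 0.05494 m
Layer 3: 1.6×10⁻⁴ × 0.77 × 830 = 0.102256 m
1480–2780 m: 0.99×10⁻⁴ × 0.52 × 1300 = 0.066924 m
Δh = 0.061152 + 0.05494 + 0.102256 + 0.066924 = 0.285272 m ≈ 28.5 cm

28.5 cm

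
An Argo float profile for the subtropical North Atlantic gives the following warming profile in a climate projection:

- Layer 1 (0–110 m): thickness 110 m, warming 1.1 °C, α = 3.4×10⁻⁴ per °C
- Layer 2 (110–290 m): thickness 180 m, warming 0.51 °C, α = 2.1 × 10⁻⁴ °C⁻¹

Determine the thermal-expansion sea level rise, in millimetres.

0–110 m: 3.4×10⁻⁴ × 1.1 × 110 = 0.04114 m
Layer 2: 2.1×10⁻⁴ × 180 × 0.51 = 0.019278 m
Δh = 0.04114 + 0.019278 = 0.060418 m ≈ 60.4 mm

Δh ≈ 60.4 mm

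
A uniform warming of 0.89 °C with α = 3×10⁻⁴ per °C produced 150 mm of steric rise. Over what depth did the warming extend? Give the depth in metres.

H = Δh/(αΔT) = 0.15 / (3×10⁻⁴ × 0.89) ≈ 561.8 m

about 560 m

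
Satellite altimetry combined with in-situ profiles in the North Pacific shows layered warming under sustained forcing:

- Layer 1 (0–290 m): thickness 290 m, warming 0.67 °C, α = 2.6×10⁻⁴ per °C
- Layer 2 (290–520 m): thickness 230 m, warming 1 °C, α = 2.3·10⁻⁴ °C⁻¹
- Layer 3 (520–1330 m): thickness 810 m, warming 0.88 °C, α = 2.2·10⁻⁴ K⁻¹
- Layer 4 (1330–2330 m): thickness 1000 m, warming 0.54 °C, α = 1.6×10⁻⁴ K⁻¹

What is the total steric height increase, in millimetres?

about 347 mm

0.67 × 290 × 2.6×10⁻⁴ = 0.050518 m
Layer 2: 2.3×10⁻⁴ × 230 × 1 = 0.05290 m
520–1330 m: 0.88 × 2.2×10⁻⁴ × 810 = 0.156816 m
1000 × 1.6×10⁻⁴ × 0.54 = 0.08640 m
Δh = 0.050518 + 0.05290 + 0.156816 + 0.08640 = 0.346634 m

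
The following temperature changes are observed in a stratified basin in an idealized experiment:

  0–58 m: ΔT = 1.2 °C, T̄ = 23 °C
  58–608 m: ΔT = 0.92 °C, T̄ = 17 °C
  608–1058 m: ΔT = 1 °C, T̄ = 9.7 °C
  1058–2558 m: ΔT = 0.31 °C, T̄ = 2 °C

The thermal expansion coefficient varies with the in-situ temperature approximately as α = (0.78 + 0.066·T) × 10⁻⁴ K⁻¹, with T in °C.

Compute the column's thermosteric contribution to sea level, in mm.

220 mm of thermosteric rise

Layer 1: α = (0.78 + 0.066×23)×10⁻⁴ = 2.298×10⁻⁴ K⁻¹
Layer 2: α = (0.78 + 0.066×17)×10⁻⁴ = 1.902×10⁻⁴ K⁻¹
Layer 3: α = (0.78 + 0.066×9.7)×10⁻⁴ = 1.4202×10⁻⁴ K⁻¹
Layer 4: α = (0.78 + 0.066×2)×10⁻⁴ = 0.912×10⁻⁴ K⁻¹
0–58 m: 2.298×10⁻⁴ × 1.2 × 58 = 0.01599408 m
Layer 2: 0.92 × 1.902×10⁻⁴ × 550 = 0.0962412 m
1 × 450 × 1.4202×10⁻⁴ = 0.063909 m
0.31 × 0.912×10⁻⁴ × 1500 = 0.042408 m
Δh = 0.01599408 + 0.0962412 + 0.063909 + 0.042408 = 0.21855228 m ≈ 220 mm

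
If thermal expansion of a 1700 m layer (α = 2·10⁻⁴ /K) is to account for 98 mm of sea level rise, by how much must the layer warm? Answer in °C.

ΔT = Δh/(αH) = 0.098 / (2×10⁻⁴ × 1700) ≈ 0.2882 °C

0.288 °C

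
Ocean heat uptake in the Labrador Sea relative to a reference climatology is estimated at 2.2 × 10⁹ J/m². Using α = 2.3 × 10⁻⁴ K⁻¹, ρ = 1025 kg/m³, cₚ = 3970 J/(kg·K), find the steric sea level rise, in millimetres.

Δh = αQ/(ρcₚ) = 2.3×10⁻⁴ × 2.2×10⁹ / (1025 × 3970) ≈ 0.12435 m

Δh ≈ 120 mm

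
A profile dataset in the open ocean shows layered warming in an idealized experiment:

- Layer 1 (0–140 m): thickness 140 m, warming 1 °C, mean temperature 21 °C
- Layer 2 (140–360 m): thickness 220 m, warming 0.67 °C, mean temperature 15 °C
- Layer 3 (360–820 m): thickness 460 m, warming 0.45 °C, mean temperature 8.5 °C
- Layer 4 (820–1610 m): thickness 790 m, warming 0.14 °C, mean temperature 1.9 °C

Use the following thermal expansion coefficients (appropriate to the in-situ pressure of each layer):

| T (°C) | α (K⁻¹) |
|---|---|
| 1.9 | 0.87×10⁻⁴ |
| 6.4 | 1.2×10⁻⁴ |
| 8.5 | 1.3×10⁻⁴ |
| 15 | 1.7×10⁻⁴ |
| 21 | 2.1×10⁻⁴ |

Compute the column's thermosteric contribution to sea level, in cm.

Layer 1 at 21 °C → α = 2.1×10⁻⁴ K⁻¹
Layer 2 at 15 °C → α = 1.7×10⁻⁴ K⁻¹
Layer 3 at 8.5 °C → α = 1.3×10⁻⁴ K⁻¹
Layer 4 at 1.9 °C → α = 0.87×10⁻⁴ K⁻¹
0–140 m: 2.1×10⁻⁴ × 1 × 140 = 0.02940 m
Layer 2: 1.7×10⁻⁴ × 220 × 0.67 = 0.025058 m
Layer 3: 1.3×10⁻⁴ × 460 × 0.45 = 0.02691 m
820–1610 m: 790 × 0.87×10⁻⁴ × 0.14 = 0.0096222 m
Δh = 0.02940 + 0.025058 + 0.02691 + 0.0096222 = 0.0909902 m

9.10 cm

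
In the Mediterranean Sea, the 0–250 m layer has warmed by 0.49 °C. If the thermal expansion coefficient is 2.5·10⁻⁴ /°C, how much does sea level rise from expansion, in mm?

about 31 mm

Δh = αΔT·H = 2.5×10⁻⁴ × 0.49 × 250 = 0.030625 m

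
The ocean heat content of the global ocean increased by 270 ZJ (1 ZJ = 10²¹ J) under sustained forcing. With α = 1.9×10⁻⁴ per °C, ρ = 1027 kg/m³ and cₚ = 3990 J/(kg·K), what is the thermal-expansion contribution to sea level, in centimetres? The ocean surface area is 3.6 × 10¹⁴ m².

Per unit area: Q = 270×10²¹ / (3.6×10¹⁴) = 7.5×10⁸ J/m²
Δh = αQ/(ρcₚ) = 1.9×10⁻⁴ × 7.5×10⁸ / (1027 × 3990) ≈ 0.034775 m

about 3.5 cm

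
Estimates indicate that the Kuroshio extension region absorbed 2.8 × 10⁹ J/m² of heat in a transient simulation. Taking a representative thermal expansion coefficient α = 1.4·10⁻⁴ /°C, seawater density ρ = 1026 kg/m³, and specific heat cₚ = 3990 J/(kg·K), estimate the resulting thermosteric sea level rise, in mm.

Δh = αQ/(ρcₚ) = 1.4×10⁻⁴ × 2.8×10⁹ / (1026 × 3990) ≈ 0.095756 m

95.8 mm of thermosteric rise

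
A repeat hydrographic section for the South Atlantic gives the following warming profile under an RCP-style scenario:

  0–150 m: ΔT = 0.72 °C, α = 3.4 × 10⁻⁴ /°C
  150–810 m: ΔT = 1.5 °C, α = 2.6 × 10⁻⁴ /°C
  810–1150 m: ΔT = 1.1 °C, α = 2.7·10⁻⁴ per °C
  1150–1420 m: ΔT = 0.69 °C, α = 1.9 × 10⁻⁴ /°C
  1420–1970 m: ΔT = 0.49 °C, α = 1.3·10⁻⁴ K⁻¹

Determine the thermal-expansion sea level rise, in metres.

0.466 m

Layer 1: 3.4×10⁻⁴ × 150 × 0.72 = 0.03672 m
150–810 m: 660 × 2.6×10⁻⁴ × 1.5 = 0.25740 m
340 × 2.7×10⁻⁴ × 1.1 = 0.10098 m
Layer 4: 270 × 0.69 × 1.9×10⁻⁴ = 0.035397 m
1420–1970 m: 550 × 0.49 × 1.3×10⁻⁴ = 0.035035 m
Δh = 0.03672 + 0.25740 + 0.10098 + 0.035397 + 0.035035 = 0.465532 m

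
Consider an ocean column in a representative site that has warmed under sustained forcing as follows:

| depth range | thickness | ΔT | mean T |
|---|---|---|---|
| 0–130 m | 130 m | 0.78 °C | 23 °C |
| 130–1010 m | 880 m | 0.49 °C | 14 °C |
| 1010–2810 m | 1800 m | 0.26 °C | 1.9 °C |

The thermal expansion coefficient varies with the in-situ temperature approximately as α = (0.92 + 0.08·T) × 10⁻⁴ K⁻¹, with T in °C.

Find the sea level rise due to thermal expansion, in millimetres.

Δh = 166 mm

Layer 1: α = (0.92 + 0.08×23)×10⁻⁴ = 2.76×10⁻⁴ K⁻¹
Layer 2: α = (0.92 + 0.08×14)×10⁻⁴ = 2.04×10⁻⁴ K⁻¹
Layer 3: α = (0.92 + 0.08×1.9)×10⁻⁴ = 1.072×10⁻⁴ K⁻¹
130 × 2.76×10⁻⁴ × 0.78 = 0.0279864 m
130–1010 m: 0.49 × 2.04×10⁻⁴ × 880 = 0.0879648 m
Layer 3: 0.26 × 1800 × 1.072×10⁻⁴ = 0.0501696 m
Δh = 0.0279864 + 0.0879648 + 0.0501696 = 0.1661208 m ≈ 166 mm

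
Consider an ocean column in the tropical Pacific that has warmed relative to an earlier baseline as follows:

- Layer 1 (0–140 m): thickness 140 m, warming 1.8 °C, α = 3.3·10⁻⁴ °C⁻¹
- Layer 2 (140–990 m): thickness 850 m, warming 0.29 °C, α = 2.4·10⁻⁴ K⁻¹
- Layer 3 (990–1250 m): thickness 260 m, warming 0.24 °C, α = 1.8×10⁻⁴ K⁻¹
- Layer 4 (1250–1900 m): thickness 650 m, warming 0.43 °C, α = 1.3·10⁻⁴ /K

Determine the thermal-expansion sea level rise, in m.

Δh = 0.19 m

0–140 m: 1.8 × 3.3×10⁻⁴ × 140 = 0.08316 m
Layer 2: 0.29 × 2.4×10⁻⁴ × 850 = 0.05916 m
260 × 0.24 × 1.8×10⁻⁴ = 0.011232 m
1250–1900 m: 1.3×10⁻⁴ × 650 × 0.43 = 0.036335 m
Δh = 0.08316 + 0.05916 + 0.011232 + 0.036335 = 0.189887 m ≈ 0.19 m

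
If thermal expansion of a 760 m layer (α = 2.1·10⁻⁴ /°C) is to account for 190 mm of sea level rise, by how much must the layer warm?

ΔT = Δh/(αH) = 0.19 / (2.1×10⁻⁴ × 760) ≈ 1.190 K

ΔT ≈ 1.19 K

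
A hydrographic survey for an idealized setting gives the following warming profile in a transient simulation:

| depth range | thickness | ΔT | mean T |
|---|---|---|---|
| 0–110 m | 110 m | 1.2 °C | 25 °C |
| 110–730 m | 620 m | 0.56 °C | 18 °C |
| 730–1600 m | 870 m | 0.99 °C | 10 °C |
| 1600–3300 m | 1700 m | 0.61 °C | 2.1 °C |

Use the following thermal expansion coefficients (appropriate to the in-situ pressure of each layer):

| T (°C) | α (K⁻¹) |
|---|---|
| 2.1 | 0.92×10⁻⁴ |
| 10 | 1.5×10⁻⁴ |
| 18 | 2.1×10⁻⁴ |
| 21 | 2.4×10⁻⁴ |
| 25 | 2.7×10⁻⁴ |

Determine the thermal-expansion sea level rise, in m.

about 0.333 m

Layer 1 at 25 °C → α = 2.7×10⁻⁴ K⁻¹
Layer 2 at 18 °C → α = 2.1×10⁻⁴ K⁻¹
Layer 3 at 10 °C → α = 1.5×10⁻⁴ K⁻¹
Layer 4 at 2.1 °C → α = 0.92×10⁻⁴ K⁻¹
0–110 m: 1.2 × 2.7×10⁻⁴ × 110 = 0.03564 m
110–730 m: 0.56 × 620 × 2.1×10⁻⁴ = 0.072912 m
Layer 3: 1.5×10⁻⁴ × 870 × 0.99 = 0.129195 m
Layer 4: 0.92×10⁻⁴ × 0.61 × 1700 = 0.095404 m
Δh = 0.03564 + 0.072912 + 0.129195 + 0.095404 = 0.333151 m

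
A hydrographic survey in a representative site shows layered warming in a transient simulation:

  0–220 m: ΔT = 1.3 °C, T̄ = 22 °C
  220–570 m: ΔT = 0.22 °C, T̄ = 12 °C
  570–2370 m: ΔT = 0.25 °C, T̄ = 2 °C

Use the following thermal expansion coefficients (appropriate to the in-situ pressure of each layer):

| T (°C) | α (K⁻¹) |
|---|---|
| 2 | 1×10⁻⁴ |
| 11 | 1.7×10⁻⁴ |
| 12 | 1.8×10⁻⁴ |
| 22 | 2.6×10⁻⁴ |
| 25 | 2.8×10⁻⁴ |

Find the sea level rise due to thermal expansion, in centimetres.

13.3 cm

Layer 1 at 22 °C → α = 2.6×10⁻⁴ K⁻¹
Layer 2 at 12 °C → α = 1.8×10⁻⁴ K⁻¹
Layer 3 at 2 °C → α = 1×10⁻⁴ K⁻¹
1.3 × 2.6×10⁻⁴ × 220 = 0.07436 m
220–570 m: 350 × 0.22 × 1.8×10⁻⁴ = 0.01386 m
Layer 3: 1800 × 1×10⁻⁴ × 0.25 = 0.04500 m
Δh = 0.07436 + 0.01386 + 0.04500 = 0.13322 m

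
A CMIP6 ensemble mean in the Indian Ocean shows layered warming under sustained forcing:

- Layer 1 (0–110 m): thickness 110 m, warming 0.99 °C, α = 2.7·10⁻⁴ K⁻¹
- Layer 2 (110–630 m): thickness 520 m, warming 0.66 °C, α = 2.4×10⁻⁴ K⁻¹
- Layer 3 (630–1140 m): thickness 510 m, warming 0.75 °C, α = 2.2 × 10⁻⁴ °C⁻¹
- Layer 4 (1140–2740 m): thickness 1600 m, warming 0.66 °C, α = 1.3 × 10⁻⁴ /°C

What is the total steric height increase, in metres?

0–110 m: 0.99 × 2.7×10⁻⁴ × 110 = 0.029403 m
0.66 × 520 × 2.4×10⁻⁴ = 0.082368 m
Layer 3: 0.75 × 2.2×10⁻⁴ × 510 = 0.08415 m
Layer 4: 0.66 × 1600 × 1.3×10⁻⁴ = 0.13728 m
Δh = 0.029403 + 0.082368 + 0.08415 + 0.13728 = 0.333201 m

0.333 m of thermosteric rise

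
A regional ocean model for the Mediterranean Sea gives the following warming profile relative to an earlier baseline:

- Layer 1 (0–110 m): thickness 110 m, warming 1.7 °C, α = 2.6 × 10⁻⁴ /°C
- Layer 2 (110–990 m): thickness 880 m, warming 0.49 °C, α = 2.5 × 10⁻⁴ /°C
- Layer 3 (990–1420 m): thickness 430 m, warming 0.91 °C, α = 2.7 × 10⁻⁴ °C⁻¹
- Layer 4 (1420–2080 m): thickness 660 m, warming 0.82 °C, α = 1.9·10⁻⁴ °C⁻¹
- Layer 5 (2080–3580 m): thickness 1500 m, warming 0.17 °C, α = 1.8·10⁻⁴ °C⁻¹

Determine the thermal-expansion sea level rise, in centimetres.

Layer 1: 1.7 × 110 × 2.6×10⁻⁴ = 0.04862 m
Layer 2: 880 × 0.49 × 2.5×10⁻⁴ = 0.10780 m
2.7×10⁻⁴ × 0.91 × 430 = 0.105651 m
1420–2080 m: 1.9×10⁻⁴ × 0.82 × 660 = 0.102828 m
Layer 5: 1.8×10⁻⁴ × 0.17 × 1500 = 0.04590 m
Δh = 0.04862 + 0.10780 + 0.105651 + 0.102828 + 0.04590 = 0.410799 m

about 41.1 cm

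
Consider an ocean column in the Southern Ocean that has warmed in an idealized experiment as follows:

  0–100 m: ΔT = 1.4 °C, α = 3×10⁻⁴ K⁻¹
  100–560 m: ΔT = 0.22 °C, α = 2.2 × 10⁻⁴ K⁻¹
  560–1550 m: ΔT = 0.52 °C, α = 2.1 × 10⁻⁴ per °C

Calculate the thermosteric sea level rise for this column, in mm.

about 172 mm

Layer 1: 3×10⁻⁴ × 1.4 × 100 = 0.04200 m
100–560 m: 0.22 × 460 × 2.2×10⁻⁴ = 0.022264 m
2.1×10⁻⁴ × 990 × 0.52 = 0.108108 m
Δh = 0.04200 + 0.022264 + 0.108108 = 0.172372 m ≈ 172 mm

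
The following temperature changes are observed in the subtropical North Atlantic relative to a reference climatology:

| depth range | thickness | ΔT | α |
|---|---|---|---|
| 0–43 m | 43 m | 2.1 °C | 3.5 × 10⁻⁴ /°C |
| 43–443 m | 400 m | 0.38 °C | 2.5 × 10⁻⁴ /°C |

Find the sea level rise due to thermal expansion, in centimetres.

6.96 cm of thermosteric rise

Layer 1: 2.1 × 3.5×10⁻⁴ × 43 = 0.031605 m
Layer 2: 2.5×10⁻⁴ × 0.38 × 400 = 0.03800 m
Δh = 0.031605 + 0.03800 = 0.069605 m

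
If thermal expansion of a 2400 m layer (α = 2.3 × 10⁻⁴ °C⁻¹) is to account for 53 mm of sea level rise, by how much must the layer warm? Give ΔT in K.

ΔT ≈ 0.096 K

ΔT = Δh/(αH) = 0.053 / (2.3×10⁻⁴ × 2400) ≈ 0.09601 K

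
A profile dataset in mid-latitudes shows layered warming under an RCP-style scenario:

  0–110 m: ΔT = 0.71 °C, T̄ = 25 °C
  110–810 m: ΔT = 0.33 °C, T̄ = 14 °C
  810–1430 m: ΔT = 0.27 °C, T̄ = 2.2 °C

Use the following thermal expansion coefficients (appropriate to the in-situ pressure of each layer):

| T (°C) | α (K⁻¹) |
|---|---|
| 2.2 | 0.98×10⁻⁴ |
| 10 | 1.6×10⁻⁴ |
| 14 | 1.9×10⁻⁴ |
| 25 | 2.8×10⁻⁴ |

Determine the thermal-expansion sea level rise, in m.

Δh ≈ 0.0822 m

Layer 1 at 25 °C → α = 2.8×10⁻⁴ K⁻¹
Layer 2 at 14 °C → α = 1.9×10⁻⁴ K⁻¹
Layer 3 at 2.2 °C → α = 0.98×10⁻⁴ K⁻¹
Layer 1: 110 × 0.71 × 2.8×10⁻⁴ = 0.021868 m
110–810 m: 0.33 × 1.9×10⁻⁴ × 700 = 0.04389 m
Layer 3: 620 × 0.98×10⁻⁴ × 0.27 = 0.0164052 m
Δh = 0.021868 + 0.04389 + 0.0164052 = 0.0821632 m ≈ 0.0822 m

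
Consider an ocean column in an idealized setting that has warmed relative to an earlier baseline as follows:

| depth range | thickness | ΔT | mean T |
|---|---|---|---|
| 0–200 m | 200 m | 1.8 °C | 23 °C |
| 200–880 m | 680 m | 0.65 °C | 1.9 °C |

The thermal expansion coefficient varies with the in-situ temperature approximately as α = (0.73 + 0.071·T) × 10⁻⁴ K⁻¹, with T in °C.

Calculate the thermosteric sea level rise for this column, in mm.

Layer 1: α = (0.73 + 0.071×23)×10⁻⁴ = 2.363×10⁻⁴ K⁻¹
Layer 2: α = (0.73 + 0.071×1.9)×10⁻⁴ = 0.8649×10⁻⁴ K⁻¹
0–200 m: 200 × 2.363×10⁻⁴ × 1.8 = 0.085068 m
200–880 m: 0.8649×10⁻⁴ × 0.65 × 680 = 0.03822858 m
Δh = 0.085068 + 0.03822858 = 0.12329658 m ≈ 120 mm

Δh ≈ 120 mm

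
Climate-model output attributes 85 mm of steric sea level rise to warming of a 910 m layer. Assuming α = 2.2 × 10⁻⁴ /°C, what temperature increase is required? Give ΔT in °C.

ΔT = Δh/(αH) = 0.085 / (2.2×10⁻⁴ × 910) ≈ 0.4246 °C

ΔT ≈ 0.425 °C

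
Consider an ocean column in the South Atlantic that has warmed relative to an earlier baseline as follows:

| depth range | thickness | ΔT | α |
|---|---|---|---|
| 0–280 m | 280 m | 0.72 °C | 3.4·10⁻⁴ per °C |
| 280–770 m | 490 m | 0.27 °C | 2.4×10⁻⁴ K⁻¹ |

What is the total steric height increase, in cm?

0.72 × 3.4×10⁻⁴ × 280 = 0.068544 m
280–770 m: 0.27 × 490 × 2.4×10⁻⁴ = 0.031752 m
Δh = 0.068544 + 0.031752 = 0.100296 m

Δh ≈ 10.0 cm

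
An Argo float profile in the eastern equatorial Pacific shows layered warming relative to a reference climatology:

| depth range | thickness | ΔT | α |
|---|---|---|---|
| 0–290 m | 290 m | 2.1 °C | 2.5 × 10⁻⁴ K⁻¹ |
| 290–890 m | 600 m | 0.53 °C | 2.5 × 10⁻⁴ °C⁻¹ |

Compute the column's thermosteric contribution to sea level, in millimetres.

232 mm

Layer 1: 290 × 2.1 × 2.5×10⁻⁴ = 0.15225 m
290–890 m: 2.5×10⁻⁴ × 600 × 0.53 = 0.07950 m
Δh = 0.15225 + 0.07950 = 0.23175 m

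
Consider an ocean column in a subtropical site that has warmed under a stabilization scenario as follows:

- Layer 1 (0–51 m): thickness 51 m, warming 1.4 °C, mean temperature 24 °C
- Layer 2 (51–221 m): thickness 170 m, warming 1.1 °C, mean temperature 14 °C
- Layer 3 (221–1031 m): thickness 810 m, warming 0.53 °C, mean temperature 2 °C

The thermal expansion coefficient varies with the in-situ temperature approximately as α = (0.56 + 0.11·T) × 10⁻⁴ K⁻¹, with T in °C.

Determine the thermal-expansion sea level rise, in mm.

Layer 1: α = (0.56 + 0.11×24)×10⁻⁴ = 3.2×10⁻⁴ K⁻¹
Layer 2: α = (0.56 + 0.11×14)×10⁻⁴ = 2.1×10⁻⁴ K⁻¹
Layer 3: α = (0.56 + 0.11×2)×10⁻⁴ = 0.78×10⁻⁴ K⁻¹
51 × 1.4 × 3.2×10⁻⁴ = 0.022848 m
Layer 2: 2.1×10⁻⁴ × 170 × 1.1 = 0.03927 m
0.53 × 810 × 0.78×10⁻⁴ = 0.0334854 m
Δh = 0.022848 + 0.03927 + 0.0334854 = 0.0956034 m

95.6 mm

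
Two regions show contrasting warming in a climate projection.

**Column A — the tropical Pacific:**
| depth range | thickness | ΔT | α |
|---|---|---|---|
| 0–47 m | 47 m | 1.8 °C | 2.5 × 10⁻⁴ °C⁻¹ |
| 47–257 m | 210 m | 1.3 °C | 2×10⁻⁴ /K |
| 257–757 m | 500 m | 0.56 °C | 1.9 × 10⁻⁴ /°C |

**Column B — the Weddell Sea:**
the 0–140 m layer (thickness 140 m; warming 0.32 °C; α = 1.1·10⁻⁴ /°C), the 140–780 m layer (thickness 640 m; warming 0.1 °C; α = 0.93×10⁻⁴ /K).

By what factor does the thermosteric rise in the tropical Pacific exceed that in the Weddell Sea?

A Layer 1: 1.8 × 47 × 2.5×10⁻⁴ = 0.02115 m
A 47–257 m: 1.3 × 2×10⁻⁴ × 210 = 0.05460 m
A 1.9×10⁻⁴ × 500 × 0.56 = 0.05320 m
A total: 0.12895 m
B Layer 1: 140 × 1.1×10⁻⁴ × 0.32 = 0.004928 m
B 140–780 m: 640 × 0.93×10⁻⁴ × 0.1 = 0.005952 m
B total: 0.01088 m
Ratio: 0.12895 / 0.01088 ≈ 11.85

11.9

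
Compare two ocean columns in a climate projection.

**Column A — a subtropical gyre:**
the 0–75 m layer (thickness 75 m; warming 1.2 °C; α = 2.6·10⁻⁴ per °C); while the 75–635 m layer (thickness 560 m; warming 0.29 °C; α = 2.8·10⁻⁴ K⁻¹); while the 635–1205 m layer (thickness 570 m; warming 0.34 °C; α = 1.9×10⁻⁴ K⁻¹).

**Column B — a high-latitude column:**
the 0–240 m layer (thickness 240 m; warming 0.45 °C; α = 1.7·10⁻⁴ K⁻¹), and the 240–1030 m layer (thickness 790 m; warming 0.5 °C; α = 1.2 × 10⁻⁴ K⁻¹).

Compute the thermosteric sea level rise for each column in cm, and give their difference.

Δh_A ≈ 11 cm, Δh_B ≈ 6.6 cm; difference ≈ 4.0 cm

A 75 × 2.6×10⁻⁴ × 1.2 = 0.02340 m
A Layer 2: 560 × 2.8×10⁻⁴ × 0.29 = 0.045472 m
A Layer 3: 0.34 × 570 × 1.9×10⁻⁴ = 0.036822 m
A total: 0.105694 m
B 240 × 1.7×10⁻⁴ × 0.45 = 0.01836 m
B Layer 2: 1.2×10⁻⁴ × 790 × 0.5 = 0.04740 m
B total: 0.06576 m
Difference: 0.105694 − 0.06576 = 0.039934 m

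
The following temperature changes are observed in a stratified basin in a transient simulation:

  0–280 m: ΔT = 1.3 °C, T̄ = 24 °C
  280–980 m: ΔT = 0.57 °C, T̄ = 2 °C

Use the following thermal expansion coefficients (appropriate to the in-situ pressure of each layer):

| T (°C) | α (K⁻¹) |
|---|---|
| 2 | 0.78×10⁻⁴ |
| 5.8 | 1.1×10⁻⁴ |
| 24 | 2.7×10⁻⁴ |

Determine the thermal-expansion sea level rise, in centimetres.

Layer 1 at 24 °C → α = 2.7×10⁻⁴ K⁻¹
Layer 2 at 2 °C → α = 0.78×10⁻⁴ K⁻¹
Layer 1: 1.3 × 280 × 2.7×10⁻⁴ = 0.09828 m
0.78×10⁻⁴ × 700 × 0.57 = 0.031122 m
Δh = 0.09828 + 0.031122 = 0.129402 m ≈ 12.9 cm

Δh = 12.9 cm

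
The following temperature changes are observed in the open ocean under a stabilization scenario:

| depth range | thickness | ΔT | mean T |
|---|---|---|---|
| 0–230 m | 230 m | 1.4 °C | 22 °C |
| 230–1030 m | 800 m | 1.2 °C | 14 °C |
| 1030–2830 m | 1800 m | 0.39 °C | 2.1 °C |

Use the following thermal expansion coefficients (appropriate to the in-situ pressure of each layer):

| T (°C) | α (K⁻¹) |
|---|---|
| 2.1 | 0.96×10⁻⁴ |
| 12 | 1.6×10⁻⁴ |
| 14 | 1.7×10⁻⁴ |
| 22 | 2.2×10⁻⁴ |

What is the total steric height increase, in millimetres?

Δh ≈ 301 mm

Layer 1 at 22 °C → α = 2.2×10⁻⁴ K⁻¹
Layer 2 at 14 °C → α = 1.7×10⁻⁴ K⁻¹
Layer 3 at 2.1 °C → α = 0.96×10⁻⁴ K⁻¹
Layer 1: 2.2×10⁻⁴ × 1.4 × 230 = 0.07084 m
1.7×10⁻⁴ × 1.2 × 800 = 0.16320 m
Layer 3: 1800 × 0.96×10⁻⁴ × 0.39 = 0.067392 m
Δh = 0.07084 + 0.16320 + 0.067392 = 0.301432 m ≈ 301 mm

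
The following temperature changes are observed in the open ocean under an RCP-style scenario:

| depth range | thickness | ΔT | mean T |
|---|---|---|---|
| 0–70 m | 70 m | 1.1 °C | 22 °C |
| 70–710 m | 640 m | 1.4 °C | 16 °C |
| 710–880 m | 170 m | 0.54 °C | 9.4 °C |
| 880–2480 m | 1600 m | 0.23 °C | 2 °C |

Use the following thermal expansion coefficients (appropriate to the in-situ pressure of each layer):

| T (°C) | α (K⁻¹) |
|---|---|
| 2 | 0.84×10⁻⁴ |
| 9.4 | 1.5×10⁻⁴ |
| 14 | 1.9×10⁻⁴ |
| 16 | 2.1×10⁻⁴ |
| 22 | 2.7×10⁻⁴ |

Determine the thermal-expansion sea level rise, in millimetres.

Layer 1 at 22 °C → α = 2.7×10⁻⁴ K⁻¹
Layer 2 at 16 °C → α = 2.1×10⁻⁴ K⁻¹
Layer 3 at 9.4 °C → α = 1.5×10⁻⁴ K⁻¹
Layer 4 at 2 °C → α = 0.84×10⁻⁴ K⁻¹
70 × 1.1 × 2.7×10⁻⁴ = 0.02079 m
70–710 m: 2.1×10⁻⁴ × 1.4 × 640 = 0.18816 m
170 × 1.5×10⁻⁴ × 0.54 = 0.01377 m
0.84×10⁻⁴ × 1600 × 0.23 = 0.030912 m
Δh = 0.02079 + 0.18816 + 0.01377 + 0.030912 = 0.253632 m

250 mm of thermosteric rise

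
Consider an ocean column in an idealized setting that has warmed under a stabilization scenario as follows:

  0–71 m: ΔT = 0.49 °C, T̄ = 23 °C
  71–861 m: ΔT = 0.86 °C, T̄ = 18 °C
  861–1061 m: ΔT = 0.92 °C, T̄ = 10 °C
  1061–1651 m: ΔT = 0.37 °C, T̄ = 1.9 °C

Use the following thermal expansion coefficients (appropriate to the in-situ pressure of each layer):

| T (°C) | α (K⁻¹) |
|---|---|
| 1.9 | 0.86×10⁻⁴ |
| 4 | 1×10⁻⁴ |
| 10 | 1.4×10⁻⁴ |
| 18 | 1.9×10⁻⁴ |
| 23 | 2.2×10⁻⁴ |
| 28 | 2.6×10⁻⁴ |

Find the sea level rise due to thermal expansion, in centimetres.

18.1 cm of thermosteric rise

Layer 1 at 23 °C → α = 2.2×10⁻⁴ K⁻¹
Layer 2 at 18 °C → α = 1.9×10⁻⁴ K⁻¹
Layer 3 at 10 °C → α = 1.4×10⁻⁴ K⁻¹
Layer 4 at 1.9 °C → α = 0.86×10⁻⁴ K⁻¹
2.2×10⁻⁴ × 71 × 0.49 = 0.0076538 m
Layer 2: 1.9×10⁻⁴ × 0.86 × 790 = 0.129086 m
861–1061 m: 200 × 0.92 × 1.4×10⁻⁴ = 0.02576 m
590 × 0.86×10⁻⁴ × 0.37 = 0.0187738 m
Δh = 0.0076538 + 0.129086 + 0.02576 + 0.0187738 = 0.1812736 m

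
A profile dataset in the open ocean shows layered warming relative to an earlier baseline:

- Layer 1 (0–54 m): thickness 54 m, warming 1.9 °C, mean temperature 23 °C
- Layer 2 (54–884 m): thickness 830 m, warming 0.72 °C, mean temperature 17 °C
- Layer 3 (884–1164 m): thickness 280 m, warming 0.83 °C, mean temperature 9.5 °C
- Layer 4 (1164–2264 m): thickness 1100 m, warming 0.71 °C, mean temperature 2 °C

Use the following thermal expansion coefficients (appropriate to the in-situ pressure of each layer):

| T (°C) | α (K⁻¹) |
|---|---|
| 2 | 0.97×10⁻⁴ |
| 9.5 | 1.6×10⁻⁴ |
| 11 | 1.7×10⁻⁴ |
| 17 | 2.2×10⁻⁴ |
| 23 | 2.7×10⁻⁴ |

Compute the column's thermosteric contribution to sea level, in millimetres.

Δh ≈ 270 mm

Layer 1 at 23 °C → α = 2.7×10⁻⁴ K⁻¹
Layer 2 at 17 °C → α = 2.2×10⁻⁴ K⁻¹
Layer 3 at 9.5 °C → α = 1.6×10⁻⁴ K⁻¹
Layer 4 at 2 °C → α = 0.97×10⁻⁴ K⁻¹
1.9 × 2.7×10⁻⁴ × 54 = 0.027702 m
Layer 2: 2.2×10⁻⁴ × 0.72 × 830 = 0.131472 m
Layer 3: 280 × 1.6×10⁻⁴ × 0.83 = 0.037184 m
Layer 4: 0.97×10⁻⁴ × 0.71 × 1100 = 0.075757 m
Δh = 0.027702 + 0.131472 + 0.037184 + 0.075757 = 0.272115 m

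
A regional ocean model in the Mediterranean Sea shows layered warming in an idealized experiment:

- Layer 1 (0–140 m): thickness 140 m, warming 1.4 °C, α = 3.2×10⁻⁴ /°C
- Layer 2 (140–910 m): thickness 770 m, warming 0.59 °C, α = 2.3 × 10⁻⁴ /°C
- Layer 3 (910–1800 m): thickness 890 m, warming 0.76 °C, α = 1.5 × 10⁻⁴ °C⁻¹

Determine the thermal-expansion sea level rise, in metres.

0.269 m

0–140 m: 1.4 × 140 × 3.2×10⁻⁴ = 0.06272 m
Layer 2: 770 × 0.59 × 2.3×10⁻⁴ = 0.104489 m
910–1800 m: 0.76 × 890 × 1.5×10⁻⁴ = 0.10146 m
Δh = 0.06272 + 0.104489 + 0.10146 = 0.268669 m ≈ 0.269 m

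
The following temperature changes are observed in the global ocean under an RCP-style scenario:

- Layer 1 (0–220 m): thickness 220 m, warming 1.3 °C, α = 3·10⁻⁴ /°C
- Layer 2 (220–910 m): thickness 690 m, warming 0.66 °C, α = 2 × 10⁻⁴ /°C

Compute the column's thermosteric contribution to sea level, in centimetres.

17.7 cm

Layer 1: 1.3 × 3×10⁻⁴ × 220 = 0.08580 m
2×10⁻⁴ × 690 × 0.66 = 0.09108 m
Δh = 0.08580 + 0.09108 = 0.17688 m ≈ 17.7 cm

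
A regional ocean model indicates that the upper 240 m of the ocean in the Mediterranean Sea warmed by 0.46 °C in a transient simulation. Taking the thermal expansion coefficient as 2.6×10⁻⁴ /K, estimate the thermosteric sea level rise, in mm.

Δh = αΔT·H = 2.6×10⁻⁴ × 0.46 × 240 = 0.028704 m

28.7 mm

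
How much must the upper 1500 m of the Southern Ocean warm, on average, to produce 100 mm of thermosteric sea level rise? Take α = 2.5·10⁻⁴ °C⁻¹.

ΔT ≈ 0.267 K

ΔT = Δh/(αH) = 0.1 / (2.5×10⁻⁴ × 1500) ≈ 0.2667 K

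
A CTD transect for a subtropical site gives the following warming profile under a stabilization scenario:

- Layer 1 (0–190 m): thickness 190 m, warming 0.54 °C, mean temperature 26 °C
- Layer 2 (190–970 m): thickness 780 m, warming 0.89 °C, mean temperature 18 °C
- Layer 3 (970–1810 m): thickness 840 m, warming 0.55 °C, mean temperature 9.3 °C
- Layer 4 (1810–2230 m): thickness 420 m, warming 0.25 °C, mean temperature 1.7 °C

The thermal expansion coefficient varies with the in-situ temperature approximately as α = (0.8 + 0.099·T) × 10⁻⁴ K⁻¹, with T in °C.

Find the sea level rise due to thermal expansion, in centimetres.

Layer 1: α = (0.8 + 0.099×26)×10⁻⁴ = 3.374×10⁻⁴ K⁻¹
Layer 2: α = (0.8 + 0.099×18)×10⁻⁴ = 2.582×10⁻⁴ K⁻¹
Layer 3: α = (0.8 + 0.099×9.3)×10⁻⁴ = 1.7207×10⁻⁴ K⁻¹
Layer 4: α = (0.8 + 0.099×1.7)×10⁻⁴ = 0.9683×10⁻⁴ K⁻¹
190 × 3.374×10⁻⁴ × 0.54 = 0.03461724 m
190–970 m: 0.89 × 780 × 2.582×10⁻⁴ = 0.17924244 m
970–1810 m: 840 × 1.7207×10⁻⁴ × 0.55 = 0.07949634 m
Layer 4: 0.9683×10⁻⁴ × 420 × 0.25 = 0.01016715 m
Δh = 0.03461724 + 0.17924244 + 0.07949634 + 0.01016715 = 0.30352317 m ≈ 30 cm

about 30 cm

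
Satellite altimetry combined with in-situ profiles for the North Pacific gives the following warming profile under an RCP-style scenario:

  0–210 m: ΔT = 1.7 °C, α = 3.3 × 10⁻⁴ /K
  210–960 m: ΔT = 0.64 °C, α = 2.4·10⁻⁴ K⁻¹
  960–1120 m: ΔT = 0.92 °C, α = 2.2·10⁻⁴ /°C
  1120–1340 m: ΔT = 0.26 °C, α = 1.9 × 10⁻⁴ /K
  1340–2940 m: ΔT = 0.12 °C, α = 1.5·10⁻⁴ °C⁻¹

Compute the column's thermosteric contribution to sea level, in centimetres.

Δh = 30.5 cm

Layer 1: 3.3×10⁻⁴ × 210 × 1.7 = 0.11781 m
2.4×10⁻⁴ × 0.64 × 750 = 0.11520 m
960–1120 m: 2.2×10⁻⁴ × 0.92 × 160 = 0.032384 m
0.26 × 220 × 1.9×10⁻⁴ = 0.010868 m
0.12 × 1600 × 1.5×10⁻⁴ = 0.02880 m
Δh = 0.11781 + 0.11520 + 0.032384 + 0.010868 + 0.02880 = 0.305062 m ≈ 30.5 cm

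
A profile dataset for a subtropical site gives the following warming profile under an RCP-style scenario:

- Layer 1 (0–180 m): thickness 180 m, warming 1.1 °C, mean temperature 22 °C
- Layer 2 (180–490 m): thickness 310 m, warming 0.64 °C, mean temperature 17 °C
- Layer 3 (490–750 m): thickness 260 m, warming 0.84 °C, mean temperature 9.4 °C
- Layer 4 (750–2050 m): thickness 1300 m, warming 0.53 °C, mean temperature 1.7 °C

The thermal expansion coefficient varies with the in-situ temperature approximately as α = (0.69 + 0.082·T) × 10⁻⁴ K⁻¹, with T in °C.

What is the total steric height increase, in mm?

180 mm of thermosteric rise

Layer 1: α = (0.69 + 0.082×22)×10⁻⁴ = 2.494×10⁻⁴ K⁻¹
Layer 2: α = (0.69 + 0.082×17)×10⁻⁴ = 2.084×10⁻⁴ K⁻¹
Layer 3: α = (0.69 + 0.082×9.4)×10⁻⁴ = 1.4608×10⁻⁴ K⁻¹
Layer 4: α = (0.69 + 0.082×1.7)×10⁻⁴ = 0.8294×10⁻⁴ K⁻¹
180 × 1.1 × 2.494×10⁻⁴ = 0.0493812 m
Layer 2: 310 × 0.64 × 2.084×10⁻⁴ = 0.04134656 m
490–750 m: 1.4608×10⁻⁴ × 0.84 × 260 = 0.031903872 m
750–2050 m: 0.53 × 1300 × 0.8294×10⁻⁴ = 0.05714566 m
Δh = 0.0493812 + 0.04134656 + 0.031903872 + 0.05714566 = 0.179777292 m ≈ 180 mm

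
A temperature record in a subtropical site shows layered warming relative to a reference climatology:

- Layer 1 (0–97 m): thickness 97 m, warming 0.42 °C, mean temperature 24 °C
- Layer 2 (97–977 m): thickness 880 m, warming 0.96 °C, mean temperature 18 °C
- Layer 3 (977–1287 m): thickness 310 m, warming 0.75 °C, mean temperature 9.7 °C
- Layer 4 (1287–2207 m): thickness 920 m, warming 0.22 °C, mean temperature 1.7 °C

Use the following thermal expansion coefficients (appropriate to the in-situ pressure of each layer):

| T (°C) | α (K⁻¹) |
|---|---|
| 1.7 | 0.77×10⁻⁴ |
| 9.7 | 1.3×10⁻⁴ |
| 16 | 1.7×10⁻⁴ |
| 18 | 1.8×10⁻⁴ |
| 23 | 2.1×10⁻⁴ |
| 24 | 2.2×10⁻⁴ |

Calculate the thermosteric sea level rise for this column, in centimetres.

Layer 1 at 24 °C → α = 2.2×10⁻⁴ K⁻¹
Layer 2 at 18 °C → α = 1.8×10⁻⁴ K⁻¹
Layer 3 at 9.7 °C → α = 1.3×10⁻⁴ K⁻¹
Layer 4 at 1.7 °C → α = 0.77×10⁻⁴ K⁻¹
Layer 1: 0.42 × 2.2×10⁻⁴ × 97 = 0.0089628 m
1.8×10⁻⁴ × 880 × 0.96 = 0.152064 m
Layer 3: 310 × 1.3×10⁻⁴ × 0.75 = 0.030225 m
Layer 4: 920 × 0.22 × 0.77×10⁻⁴ = 0.0155848 m
Δh = 0.0089628 + 0.152064 + 0.030225 + 0.0155848 = 0.2068366 m

20.7 cm of thermosteric rise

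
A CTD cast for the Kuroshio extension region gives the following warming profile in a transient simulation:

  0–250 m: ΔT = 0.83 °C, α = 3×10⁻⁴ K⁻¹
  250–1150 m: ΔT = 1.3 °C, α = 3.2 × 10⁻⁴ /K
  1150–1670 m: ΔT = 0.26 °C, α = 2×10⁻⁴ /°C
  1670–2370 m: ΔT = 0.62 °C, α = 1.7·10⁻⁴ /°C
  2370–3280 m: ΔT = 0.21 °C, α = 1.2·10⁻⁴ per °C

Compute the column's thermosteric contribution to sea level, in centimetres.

56.0 cm

0–250 m: 250 × 0.83 × 3×10⁻⁴ = 0.06225 m
900 × 1.3 × 3.2×10⁻⁴ = 0.37440 m
1150–1670 m: 0.26 × 520 × 2×10⁻⁴ = 0.02704 m
1670–2370 m: 700 × 1.7×10⁻⁴ × 0.62 = 0.07378 m
2370–3280 m: 1.2×10⁻⁴ × 0.21 × 910 = 0.022932 m
Δh = 0.06225 + 0.37440 + 0.02704 + 0.07378 + 0.022932 = 0.560402 m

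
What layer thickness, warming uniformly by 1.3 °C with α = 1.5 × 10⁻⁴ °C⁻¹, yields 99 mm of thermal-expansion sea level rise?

about 508 m

H = Δh/(αΔT) = 0.099 / (1.5×10⁻⁴ × 1.3) ≈ 507.7 m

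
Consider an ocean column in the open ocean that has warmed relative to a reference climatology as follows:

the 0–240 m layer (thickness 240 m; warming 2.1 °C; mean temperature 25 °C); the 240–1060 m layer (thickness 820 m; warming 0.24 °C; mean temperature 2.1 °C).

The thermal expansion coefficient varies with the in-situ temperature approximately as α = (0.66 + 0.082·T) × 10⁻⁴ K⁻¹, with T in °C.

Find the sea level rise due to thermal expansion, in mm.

Layer 1: α = (0.66 + 0.082×25)×10⁻⁴ = 2.71×10⁻⁴ K⁻¹
Layer 2: α = (0.66 + 0.082×2.1)×10⁻⁴ = 0.8322×10⁻⁴ K⁻¹
Layer 1: 2.71×10⁻⁴ × 2.1 × 240 = 0.136584 m
0.8322×10⁻⁴ × 0.24 × 820 = 0.016377696 m
Δh = 0.136584 + 0.016377696 = 0.152961696 m

Δh ≈ 153 mm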